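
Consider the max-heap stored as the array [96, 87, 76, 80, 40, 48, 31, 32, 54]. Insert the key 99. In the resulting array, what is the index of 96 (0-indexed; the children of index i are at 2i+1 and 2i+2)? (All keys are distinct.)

append 99 at index 9 → [96, 87, 76, 80, 40, 48, 31, 32, 54, 99]
99 > parent 40 at index 4, swap → [96, 87, 76, 80, 99, 48, 31, 32, 54, 40]
99 > parent 87 at index 1, swap → [96, 99, 76, 80, 87, 48, 31, 32, 54, 40]
99 > parent 96 at index 0, swap → [99, 96, 76, 80, 87, 48, 31, 32, 54, 40]
resulting array: [99, 96, 76, 80, 87, 48, 31, 32, 54, 40]

1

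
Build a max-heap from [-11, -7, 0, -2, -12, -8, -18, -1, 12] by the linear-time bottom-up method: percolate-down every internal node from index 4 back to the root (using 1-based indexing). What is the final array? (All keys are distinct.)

[12, -1, 0, -2, -12, -8, -18, -7, -11]

sift down from index 4:
  -2 vs larger child 12 at index 9, swap → [-11, -7, 0, 12, -12, -8, -18, -1, -2]
sift down from index 3: already satisfies heap property
sift down from index 2:
  -7 vs larger child 12 at index 4, swap → [-11, 12, 0, -7, -12, -8, -18, -1, -2]
  -7 vs larger child -1 at index 8, swap → [-11, 12, 0, -1, -12, -8, -18, -7, -2]
sift down from index 1:
  -11 vs larger child 12 at index 2, swap → [12, -11, 0, -1, -12, -8, -18, -7, -2]
  -11 vs larger child -1 at index 4, swap → [12, -1, 0, -11, -12, -8, -18, -7, -2]
  -11 vs larger child -2 at index 9, swap → [12, -1, 0, -2, -12, -8, -18, -7, -11]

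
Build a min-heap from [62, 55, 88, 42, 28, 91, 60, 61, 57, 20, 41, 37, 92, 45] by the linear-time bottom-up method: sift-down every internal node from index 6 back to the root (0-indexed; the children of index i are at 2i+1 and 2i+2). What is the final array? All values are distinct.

[20, 28, 37, 42, 41, 88, 45, 61, 57, 55, 62, 91, 92, 60]

sift down from index 6:
  60 vs only child 45 at index 13, swap → [62, 55, 88, 42, 28, 91, 45, 61, 57, 20, 41, 37, 92, 60]
sift down from index 5:
  91 vs smaller child 37 at index 11, swap → [62, 55, 88, 42, 28, 37, 45, 61, 57, 20, 41, 91, 92, 60]
sift down from index 4:
  28 vs smaller child 20 at index 9, swap → [62, 55, 88, 42, 20, 37, 45, 61, 57, 28, 41, 91, 92, 60]
sift down from index 3: already satisfies heap property
sift down from index 2:
  88 vs smaller child 37 at index 5, swap → [62, 55, 37, 42, 20, 88, 45, 61, 57, 28, 41, 91, 92, 60]
sift down from index 1:
  55 vs smaller child 20 at index 4, swap → [62, 20, 37, 42, 55, 88, 45, 61, 57, 28, 41, 91, 92, 60]
  55 vs smaller child 28 at index 9, swap → [62, 20, 37, 42, 28, 88, 45, 61, 57, 55, 41, 91, 92, 60]
sift down from index 0:
  62 vs smaller child 20 at index 1, swap → [20, 62, 37, 42, 28, 88, 45, 61, 57, 55, 41, 91, 92, 60]
  62 vs smaller child 28 at index 4, swap → [20, 28, 37, 42, 62, 88, 45, 61, 57, 55, 41, 91, 92, 60]
  62 vs smaller child 41 at index 10, swap → [20, 28, 37, 42, 41, 88, 45, 61, 57, 55, 62, 91, 92, 60]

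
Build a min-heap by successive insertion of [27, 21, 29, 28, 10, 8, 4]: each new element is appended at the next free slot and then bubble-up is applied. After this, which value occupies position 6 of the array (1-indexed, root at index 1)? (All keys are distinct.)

Insert 27:
  append 27 at index 1 → [27] (no swap needed)
Insert 21:
  append 21 at index 2 → [27, 21]
  21 < parent 27 at index 1, swap → [21, 27]
Insert 29:
  append 29 at index 3 → [21, 27, 29] (no swap needed)
Insert 28:
  append 28 at index 4 → [21, 27, 29, 28] (no swap needed)
Insert 10:
  append 10 at index 5 → [21, 27, 29, 28, 10]
  10 < parent 27 at index 2, swap → [21, 10, 29, 28, 27]
  10 < parent 21 at index 1, swap → [10, 21, 29, 28, 27]
Insert 8:
  append 8 at index 6 → [10, 21, 29, 28, 27, 8]
  8 < parent 29 at index 3, swap → [10, 21, 8, 28, 27, 29]
  8 < parent 10 at index 1, swap → [8, 21, 10, 28, 27, 29]
Insert 4:
  append 4 at index 7 → [8, 21, 10, 28, 27, 29, 4]
  4 < parent 10 at index 3, swap → [8, 21, 4, 28, 27, 29, 10]
  4 < parent 8 at index 1, swap → [4, 21, 8, 28, 27, 29, 10]
resulting array: [4, 21, 8, 28, 27, 29, 10]

29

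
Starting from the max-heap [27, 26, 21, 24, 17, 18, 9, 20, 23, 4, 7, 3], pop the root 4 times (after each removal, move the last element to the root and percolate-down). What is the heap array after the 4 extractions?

[21, 20, 18, 7, 17, 3, 9, 4]

extract-max #1 returns 27:
  remove root 27; move last element 3 to root → [3, 26, 21, 24, 17, 18, 9, 20, 23, 4, 7]
  3 vs larger child 26 at index 1, swap → [26, 3, 21, 24, 17, 18, 9, 20, 23, 4, 7]
  3 vs larger child 24 at index 3, swap → [26, 24, 21, 3, 17, 18, 9, 20, 23, 4, 7]
  3 vs larger child 23 at index 8, swap → [26, 24, 21, 23, 17, 18, 9, 20, 3, 4, 7]
extract-max #2 returns 26:
  remove root 26; move last element 7 to root → [7, 24, 21, 23, 17, 18, 9, 20, 3, 4]
  7 vs larger child 24 at index 1, swap → [24, 7, 21, 23, 17, 18, 9, 20, 3, 4]
  7 vs larger child 23 at index 3, swap → [24, 23, 21, 7, 17, 18, 9, 20, 3, 4]
  7 vs larger child 20 at index 7, swap → [24, 23, 21, 20, 17, 18, 9, 7, 3, 4]
extract-max #3 returns 24:
  remove root 24; move last element 4 to root → [4, 23, 21, 20, 17, 18, 9, 7, 3]
  4 vs larger child 23 at index 1, swap → [23, 4, 21, 20, 17, 18, 9, 7, 3]
  4 vs larger child 20 at index 3, swap → [23, 20, 21, 4, 17, 18, 9, 7, 3]
  4 vs larger child 7 at index 7, swap → [23, 20, 21, 7, 17, 18, 9, 4, 3]
extract-max #4 returns 23:
  remove root 23; move last element 3 to root → [3, 20, 21, 7, 17, 18, 9, 4]
  3 vs larger child 21 at index 2, swap → [21, 20, 3, 7, 17, 18, 9, 4]
  3 vs larger child 18 at index 5, swap → [21, 20, 18, 7, 17, 3, 9, 4]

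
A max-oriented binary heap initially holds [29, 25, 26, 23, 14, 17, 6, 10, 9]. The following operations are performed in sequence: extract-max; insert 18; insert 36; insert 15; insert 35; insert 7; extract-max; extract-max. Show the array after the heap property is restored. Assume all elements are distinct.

extract-max → returns 29:
  remove root 29; move last element 9 to root → [9, 25, 26, 23, 14, 17, 6, 10]
  9 vs larger child 26 at index 2, swap → [26, 25, 9, 23, 14, 17, 6, 10]
  9 vs larger child 17 at index 5, swap → [26, 25, 17, 23, 14, 9, 6, 10]
insert 18:
  append 18 at index 8 → [26, 25, 17, 23, 14, 9, 6, 10, 18] (no swap needed)
insert 36:
  append 36 at index 9 → [26, 25, 17, 23, 14, 9, 6, 10, 18, 36]
  36 > parent 14 at index 4, swap → [26, 25, 17, 23, 36, 9, 6, 10, 18, 14]
  36 > parent 25 at index 1, swap → [26, 36, 17, 23, 25, 9, 6, 10, 18, 14]
  36 > parent 26 at index 0, swap → [36, 26, 17, 23, 25, 9, 6, 10, 18, 14]
insert 15:
  append 15 at index 10 → [36, 26, 17, 23, 25, 9, 6, 10, 18, 14, 15] (no swap needed)
insert 35:
  append 35 at index 11 → [36, 26, 17, 23, 25, 9, 6, 10, 18, 14, 15, 35]
  35 > parent 9 at index 5, swap → [36, 26, 17, 23, 25, 35, 6, 10, 18, 14, 15, 9]
  35 > parent 17 at index 2, swap → [36, 26, 35, 23, 25, 17, 6, 10, 18, 14, 15, 9]
insert 7:
  append 7 at index 12 → [36, 26, 35, 23, 25, 17, 6, 10, 18, 14, 15, 9, 7] (no swap needed)
extract-max → returns 36:
  remove root 36; move last element 7 to root → [7, 26, 35, 23, 25, 17, 6, 10, 18, 14, 15, 9]
  7 vs larger child 35 at index 2, swap → [35, 26, 7, 23, 25, 17, 6, 10, 18, 14, 15, 9]
  7 vs larger child 17 at index 5, swap → [35, 26, 17, 23, 25, 7, 6, 10, 18, 14, 15, 9]
  7 vs only child 9 at index 11, swap → [35, 26, 17, 23, 25, 9, 6, 10, 18, 14, 15, 7]
extract-max → returns 35:
  remove root 35; move last element 7 to root → [7, 26, 17, 23, 25, 9, 6, 10, 18, 14, 15]
  7 vs larger child 26 at index 1, swap → [26, 7, 17, 23, 25, 9, 6, 10, 18, 14, 15]
  7 vs larger child 25 at index 4, swap → [26, 25, 17, 23, 7, 9, 6, 10, 18, 14, 15]
  7 vs larger child 15 at index 10, swap → [26, 25, 17, 23, 15, 9, 6, 10, 18, 14, 7]

[26, 25, 17, 23, 15, 9, 6, 10, 18, 14, 7]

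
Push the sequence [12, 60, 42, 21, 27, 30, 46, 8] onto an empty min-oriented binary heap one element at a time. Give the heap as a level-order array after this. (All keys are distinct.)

[8, 12, 30, 21, 27, 42, 46, 60]

Insert 12:
  append 12 at index 0 → [12] (no swap needed)
Insert 60:
  append 60 at index 1 → [12, 60] (no swap needed)
Insert 42:
  append 42 at index 2 → [12, 60, 42] (no swap needed)
Insert 21:
  append 21 at index 3 → [12, 60, 42, 21]
  21 < parent 60 at index 1, swap → [12, 21, 42, 60]
Insert 27:
  append 27 at index 4 → [12, 21, 42, 60, 27] (no swap needed)
Insert 30:
  append 30 at index 5 → [12, 21, 42, 60, 27, 30]
  30 < parent 42 at index 2, swap → [12, 21, 30, 60, 27, 42]
Insert 46:
  append 46 at index 6 → [12, 21, 30, 60, 27, 42, 46] (no swap needed)
Insert 8:
  append 8 at index 7 → [12, 21, 30, 60, 27, 42, 46, 8]
  8 < parent 60 at index 3, swap → [12, 21, 30, 8, 27, 42, 46, 60]
  8 < parent 21 at index 1, swap → [12, 8, 30, 21, 27, 42, 46, 60]
  8 < parent 12 at index 0, swap → [8, 12, 30, 21, 27, 42, 46, 60]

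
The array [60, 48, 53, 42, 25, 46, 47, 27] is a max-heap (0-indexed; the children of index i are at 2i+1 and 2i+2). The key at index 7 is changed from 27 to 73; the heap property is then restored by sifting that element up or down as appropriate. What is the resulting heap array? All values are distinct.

set index 7 from 27 to 73 → [60, 48, 53, 42, 25, 46, 47, 73]
73 > parent 42 at index 3, swap → [60, 48, 53, 73, 25, 46, 47, 42]
73 > parent 48 at index 1, swap → [60, 73, 53, 48, 25, 46, 47, 42]
73 > parent 60 at index 0, swap → [73, 60, 53, 48, 25, 46, 47, 42]

[73, 60, 53, 48, 25, 46, 47, 42]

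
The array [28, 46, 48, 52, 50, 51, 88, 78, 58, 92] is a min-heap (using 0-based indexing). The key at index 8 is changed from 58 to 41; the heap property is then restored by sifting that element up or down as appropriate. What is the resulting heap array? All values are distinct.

[28, 41, 48, 46, 50, 51, 88, 78, 52, 92]

set index 8 from 58 to 41 → [28, 46, 48, 52, 50, 51, 88, 78, 41, 92]
41 < parent 52 at index 3, swap → [28, 46, 48, 41, 50, 51, 88, 78, 52, 92]
41 < parent 46 at index 1, swap → [28, 41, 48, 46, 50, 51, 88, 78, 52, 92]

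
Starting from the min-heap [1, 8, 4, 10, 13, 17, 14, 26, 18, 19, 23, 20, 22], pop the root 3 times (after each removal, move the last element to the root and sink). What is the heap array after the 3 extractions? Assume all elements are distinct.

extract-min #1 returns 1:
  remove root 1; move last element 22 to root → [22, 8, 4, 10, 13, 17, 14, 26, 18, 19, 23, 20]
  22 vs smaller child 4 at index 2, swap → [4, 8, 22, 10, 13, 17, 14, 26, 18, 19, 23, 20]
  22 vs smaller child 14 at index 6, swap → [4, 8, 14, 10, 13, 17, 22, 26, 18, 19, 23, 20]
extract-min #2 returns 4:
  remove root 4; move last element 20 to root → [20, 8, 14, 10, 13, 17, 22, 26, 18, 19, 23]
  20 vs smaller child 8 at index 1, swap → [8, 20, 14, 10, 13, 17, 22, 26, 18, 19, 23]
  20 vs smaller child 10 at index 3, swap → [8, 10, 14, 20, 13, 17, 22, 26, 18, 19, 23]
  20 vs smaller child 18 at index 8, swap → [8, 10, 14, 18, 13, 17, 22, 26, 20, 19, 23]
extract-min #3 returns 8:
  remove root 8; move last element 23 to root → [23, 10, 14, 18, 13, 17, 22, 26, 20, 19]
  23 vs smaller child 10 at index 1, swap → [10, 23, 14, 18, 13, 17, 22, 26, 20, 19]
  23 vs smaller child 13 at index 4, swap → [10, 13, 14, 18, 23, 17, 22, 26, 20, 19]
  23 vs only child 19 at index 9, swap → [10, 13, 14, 18, 19, 17, 22, 26, 20, 23]

[10, 13, 14, 18, 19, 17, 22, 26, 20, 23]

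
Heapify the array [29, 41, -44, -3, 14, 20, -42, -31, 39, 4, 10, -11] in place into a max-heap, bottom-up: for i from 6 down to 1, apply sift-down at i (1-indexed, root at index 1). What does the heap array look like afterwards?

sift down from index 6: already satisfies heap property
sift down from index 5: already satisfies heap property
sift down from index 4:
  -3 vs larger child 39 at index 9, swap → [29, 41, -44, 39, 14, 20, -42, -31, -3, 4, 10, -11]
sift down from index 3:
  -44 vs larger child 20 at index 6, swap → [29, 41, 20, 39, 14, -44, -42, -31, -3, 4, 10, -11]
  -44 vs only child -11 at index 12, swap → [29, 41, 20, 39, 14, -11, -42, -31, -3, 4, 10, -44]
sift down from index 2: already satisfies heap property
sift down from index 1:
  29 vs larger child 41 at index 2, swap → [41, 29, 20, 39, 14, -11, -42, -31, -3, 4, 10, -44]
  29 vs larger child 39 at index 4, swap → [41, 39, 20, 29, 14, -11, -42, -31, -3, 4, 10, -44]

[41, 39, 20, 29, 14, -11, -42, -31, -3, 4, 10, -44]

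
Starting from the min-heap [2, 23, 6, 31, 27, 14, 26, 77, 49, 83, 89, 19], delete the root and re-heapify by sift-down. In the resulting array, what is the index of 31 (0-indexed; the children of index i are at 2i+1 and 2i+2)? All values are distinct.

remove root 2; move last element 19 to root → [19, 23, 6, 31, 27, 14, 26, 77, 49, 83, 89]
19 vs smaller child 6 at index 2, swap → [6, 23, 19, 31, 27, 14, 26, 77, 49, 83, 89]
19 vs smaller child 14 at index 5, swap → [6, 23, 14, 31, 27, 19, 26, 77, 49, 83, 89]
resulting array: [6, 23, 14, 31, 27, 19, 26, 77, 49, 83, 89]

3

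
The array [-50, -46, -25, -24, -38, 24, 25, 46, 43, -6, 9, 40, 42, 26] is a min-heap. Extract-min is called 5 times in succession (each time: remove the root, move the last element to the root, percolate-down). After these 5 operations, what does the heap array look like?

extract-min #1 returns -50:
  remove root -50; move last element 26 to root → [26, -46, -25, -24, -38, 24, 25, 46, 43, -6, 9, 40, 42]
  26 vs smaller child -46 at index 1, swap → [-46, 26, -25, -24, -38, 24, 25, 46, 43, -6, 9, 40, 42]
  26 vs smaller child -38 at index 4, swap → [-46, -38, -25, -24, 26, 24, 25, 46, 43, -6, 9, 40, 42]
  26 vs smaller child -6 at index 9, swap → [-46, -38, -25, -24, -6, 24, 25, 46, 43, 26, 9, 40, 42]
extract-min #2 returns -46:
  remove root -46; move last element 42 to root → [42, -38, -25, -24, -6, 24, 25, 46, 43, 26, 9, 40]
  42 vs smaller child -38 at index 1, swap → [-38, 42, -25, -24, -6, 24, 25, 46, 43, 26, 9, 40]
  42 vs smaller child -24 at index 3, swap → [-38, -24, -25, 42, -6, 24, 25, 46, 43, 26, 9, 40]
extract-min #3 returns -38:
  remove root -38; move last element 40 to root → [40, -24, -25, 42, -6, 24, 25, 46, 43, 26, 9]
  40 vs smaller child -25 at index 2, swap → [-25, -24, 40, 42, -6, 24, 25, 46, 43, 26, 9]
  40 vs smaller child 24 at index 5, swap → [-25, -24, 24, 42, -6, 40, 25, 46, 43, 26, 9]
extract-min #4 returns -25:
  remove root -25; move last element 9 to root → [9, -24, 24, 42, -6, 40, 25, 46, 43, 26]
  9 vs smaller child -24 at index 1, swap → [-24, 9, 24, 42, -6, 40, 25, 46, 43, 26]
  9 vs smaller child -6 at index 4, swap → [-24, -6, 24, 42, 9, 40, 25, 46, 43, 26]
extract-min #5 returns -24:
  remove root -24; move last element 26 to root → [26, -6, 24, 42, 9, 40, 25, 46, 43]
  26 vs smaller child -6 at index 1, swap → [-6, 26, 24, 42, 9, 40, 25, 46, 43]
  26 vs smaller child 9 at index 4, swap → [-6, 9, 24, 42, 26, 40, 25, 46, 43]

[-6, 9, 24, 42, 26, 40, 25, 46, 43]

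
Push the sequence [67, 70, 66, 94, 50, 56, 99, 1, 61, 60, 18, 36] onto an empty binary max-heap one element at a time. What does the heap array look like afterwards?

Insert 67:
  append 67 at index 0 → [67] (no swap needed)
Insert 70:
  append 70 at index 1 → [67, 70]
  70 > parent 67 at index 0, swap → [70, 67]
Insert 66:
  append 66 at index 2 → [70, 67, 66] (no swap needed)
Insert 94:
  append 94 at index 3 → [70, 67, 66, 94]
  94 > parent 67 at index 1, swap → [70, 94, 66, 67]
  94 > parent 70 at index 0, swap → [94, 70, 66, 67]
Insert 50:
  append 50 at index 4 → [94, 70, 66, 67, 50] (no swap needed)
Insert 56:
  append 56 at index 5 → [94, 70, 66, 67, 50, 56] (no swap needed)
Insert 99:
  append 99 at index 6 → [94, 70, 66, 67, 50, 56, 99]
  99 > parent 66 at index 2, swap → [94, 70, 99, 67, 50, 56, 66]
  99 > parent 94 at index 0, swap → [99, 70, 94, 67, 50, 56, 66]
Insert 1:
  append 1 at index 7 → [99, 70, 94, 67, 50, 56, 66, 1] (no swap needed)
Insert 61:
  append 61 at index 8 → [99, 70, 94, 67, 50, 56, 66, 1, 61] (no swap needed)
Insert 60:
  append 60 at index 9 → [99, 70, 94, 67, 50, 56, 66, 1, 61, 60]
  60 > parent 50 at index 4, swap → [99, 70, 94, 67, 60, 56, 66, 1, 61, 50]
Insert 18:
  append 18 at index 10 → [99, 70, 94, 67, 60, 56, 66, 1, 61, 50, 18] (no swap needed)
Insert 36:
  append 36 at index 11 → [99, 70, 94, 67, 60, 56, 66, 1, 61, 50, 18, 36] (no swap needed)

[99, 70, 94, 67, 60, 56, 66, 1, 61, 50, 18, 36]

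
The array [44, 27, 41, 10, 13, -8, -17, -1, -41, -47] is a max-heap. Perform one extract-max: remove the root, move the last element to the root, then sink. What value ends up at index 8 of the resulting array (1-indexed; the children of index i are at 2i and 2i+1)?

remove root 44; move last element -47 to root → [-47, 27, 41, 10, 13, -8, -17, -1, -41]
-47 vs larger child 41 at index 3, swap → [41, 27, -47, 10, 13, -8, -17, -1, -41]
-47 vs larger child -8 at index 6, swap → [41, 27, -8, 10, 13, -47, -17, -1, -41]
resulting array: [41, 27, -8, 10, 13, -47, -17, -1, -41]

-1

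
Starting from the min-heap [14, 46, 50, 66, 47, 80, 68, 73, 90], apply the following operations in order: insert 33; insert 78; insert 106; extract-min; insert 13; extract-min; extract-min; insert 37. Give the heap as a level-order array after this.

insert 33:
  append 33 at index 9 → [14, 46, 50, 66, 47, 80, 68, 73, 90, 33]
  33 < parent 47 at index 4, swap → [14, 46, 50, 66, 33, 80, 68, 73, 90, 47]
  33 < parent 46 at index 1, swap → [14, 33, 50, 66, 46, 80, 68, 73, 90, 47]
insert 78:
  append 78 at index 10 → [14, 33, 50, 66, 46, 80, 68, 73, 90, 47, 78] (no swap needed)
insert 106:
  append 106 at index 11 → [14, 33, 50, 66, 46, 80, 68, 73, 90, 47, 78, 106] (no swap needed)
extract-min → returns 14:
  remove root 14; move last element 106 to root → [106, 33, 50, 66, 46, 80, 68, 73, 90, 47, 78]
  106 vs smaller child 33 at index 1, swap → [33, 106, 50, 66, 46, 80, 68, 73, 90, 47, 78]
  106 vs smaller child 46 at index 4, swap → [33, 46, 50, 66, 106, 80, 68, 73, 90, 47, 78]
  106 vs smaller child 47 at index 9, swap → [33, 46, 50, 66, 47, 80, 68, 73, 90, 106, 78]
insert 13:
  append 13 at index 11 → [33, 46, 50, 66, 47, 80, 68, 73, 90, 106, 78, 13]
  13 < parent 80 at index 5, swap → [33, 46, 50, 66, 47, 13, 68, 73, 90, 106, 78, 80]
  13 < parent 50 at index 2, swap → [33, 46, 13, 66, 47, 50, 68, 73, 90, 106, 78, 80]
  13 < parent 33 at index 0, swap → [13, 46, 33, 66, 47, 50, 68, 73, 90, 106, 78, 80]
extract-min → returns 13:
  remove root 13; move last element 80 to root → [80, 46, 33, 66, 47, 50, 68, 73, 90, 106, 78]
  80 vs smaller child 33 at index 2, swap → [33, 46, 80, 66, 47, 50, 68, 73, 90, 106, 78]
  80 vs smaller child 50 at index 5, swap → [33, 46, 50, 66, 47, 80, 68, 73, 90, 106, 78]
extract-min → returns 33:
  remove root 33; move last element 78 to root → [78, 46, 50, 66, 47, 80, 68, 73, 90, 106]
  78 vs smaller child 46 at index 1, swap → [46, 78, 50, 66, 47, 80, 68, 73, 90, 106]
  78 vs smaller child 47 at index 4, swap → [46, 47, 50, 66, 78, 80, 68, 73, 90, 106]
insert 37:
  append 37 at index 10 → [46, 47, 50, 66, 78, 80, 68, 73, 90, 106, 37]
  37 < parent 78 at index 4, swap → [46, 47, 50, 66, 37, 80, 68, 73, 90, 106, 78]
  37 < parent 47 at index 1, swap → [46, 37, 50, 66, 47, 80, 68, 73, 90, 106, 78]
  37 < parent 46 at index 0, swap → [37, 46, 50, 66, 47, 80, 68, 73, 90, 106, 78]

[37, 46, 50, 66, 47, 80, 68, 73, 90, 106, 78]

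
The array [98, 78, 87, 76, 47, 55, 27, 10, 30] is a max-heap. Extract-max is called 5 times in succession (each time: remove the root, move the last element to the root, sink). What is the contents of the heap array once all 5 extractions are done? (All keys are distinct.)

[47, 27, 30, 10]

extract-max #1 returns 98:
  remove root 98; move last element 30 to root → [30, 78, 87, 76, 47, 55, 27, 10]
  30 vs larger child 87 at index 2, swap → [87, 78, 30, 76, 47, 55, 27, 10]
  30 vs larger child 55 at index 5, swap → [87, 78, 55, 76, 47, 30, 27, 10]
extract-max #2 returns 87:
  remove root 87; move last element 10 to root → [10, 78, 55, 76, 47, 30, 27]
  10 vs larger child 78 at index 1, swap → [78, 10, 55, 76, 47, 30, 27]
  10 vs larger child 76 at index 3, swap → [78, 76, 55, 10, 47, 30, 27]
extract-max #3 returns 78:
  remove root 78; move last element 27 to root → [27, 76, 55, 10, 47, 30]
  27 vs larger child 76 at index 1, swap → [76, 27, 55, 10, 47, 30]
  27 vs larger child 47 at index 4, swap → [76, 47, 55, 10, 27, 30]
extract-max #4 returns 76:
  remove root 76; move last element 30 to root → [30, 47, 55, 10, 27]
  30 vs larger child 55 at index 2, swap → [55, 47, 30, 10, 27]
extract-max #5 returns 55:
  remove root 55; move last element 27 to root → [27, 47, 30, 10]
  27 vs larger child 47 at index 1, swap → [47, 27, 30, 10]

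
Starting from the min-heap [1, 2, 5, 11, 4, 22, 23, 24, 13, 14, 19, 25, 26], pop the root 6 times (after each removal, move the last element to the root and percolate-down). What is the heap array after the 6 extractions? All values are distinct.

[14, 24, 19, 26, 25, 22, 23]

extract-min #1 returns 1:
  remove root 1; move last element 26 to root → [26, 2, 5, 11, 4, 22, 23, 24, 13, 14, 19, 25]
  26 vs smaller child 2 at index 1, swap → [2, 26, 5, 11, 4, 22, 23, 24, 13, 14, 19, 25]
  26 vs smaller child 4 at index 4, swap → [2, 4, 5, 11, 26, 22, 23, 24, 13, 14, 19, 25]
  26 vs smaller child 14 at index 9, swap → [2, 4, 5, 11, 14, 22, 23, 24, 13, 26, 19, 25]
extract-min #2 returns 2:
  remove root 2; move last element 25 to root → [25, 4, 5, 11, 14, 22, 23, 24, 13, 26, 19]
  25 vs smaller child 4 at index 1, swap → [4, 25, 5, 11, 14, 22, 23, 24, 13, 26, 19]
  25 vs smaller child 11 at index 3, swap → [4, 11, 5, 25, 14, 22, 23, 24, 13, 26, 19]
  25 vs smaller child 13 at index 8, swap → [4, 11, 5, 13, 14, 22, 23, 24, 25, 26, 19]
extract-min #3 returns 4:
  remove root 4; move last element 19 to root → [19, 11, 5, 13, 14, 22, 23, 24, 25, 26]
  19 vs smaller child 5 at index 2, swap → [5, 11, 19, 13, 14, 22, 23, 24, 25, 26]
extract-min #4 returns 5:
  remove root 5; move last element 26 to root → [26, 11, 19, 13, 14, 22, 23, 24, 25]
  26 vs smaller child 11 at index 1, swap → [11, 26, 19, 13, 14, 22, 23, 24, 25]
  26 vs smaller child 13 at index 3, swap → [11, 13, 19, 26, 14, 22, 23, 24, 25]
  26 vs smaller child 24 at index 7, swap → [11, 13, 19, 24, 14, 22, 23, 26, 25]
extract-min #5 returns 11:
  remove root 11; move last element 25 to root → [25, 13, 19, 24, 14, 22, 23, 26]
  25 vs smaller child 13 at index 1, swap → [13, 25, 19, 24, 14, 22, 23, 26]
  25 vs smaller child 14 at index 4, swap → [13, 14, 19, 24, 25, 22, 23, 26]
extract-min #6 returns 13:
  remove root 13; move last element 26 to root → [26, 14, 19, 24, 25, 22, 23]
  26 vs smaller child 14 at index 1, swap → [14, 26, 19, 24, 25, 22, 23]
  26 vs smaller child 24 at index 3, swap → [14, 24, 19, 26, 25, 22, 23]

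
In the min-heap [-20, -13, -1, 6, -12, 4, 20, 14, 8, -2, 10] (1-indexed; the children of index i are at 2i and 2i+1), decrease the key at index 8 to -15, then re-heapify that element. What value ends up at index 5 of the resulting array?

-12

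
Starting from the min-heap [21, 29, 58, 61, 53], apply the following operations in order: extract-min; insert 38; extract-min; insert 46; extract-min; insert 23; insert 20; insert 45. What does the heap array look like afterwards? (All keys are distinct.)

extract-min → returns 21:
  remove root 21; move last element 53 to root → [53, 29, 58, 61]
  53 vs smaller child 29 at index 1, swap → [29, 53, 58, 61]
insert 38:
  append 38 at index 4 → [29, 53, 58, 61, 38]
  38 < parent 53 at index 1, swap → [29, 38, 58, 61, 53]
extract-min → returns 29:
  remove root 29; move last element 53 to root → [53, 38, 58, 61]
  53 vs smaller child 38 at index 1, swap → [38, 53, 58, 61]
insert 46:
  append 46 at index 4 → [38, 53, 58, 61, 46]
  46 < parent 53 at index 1, swap → [38, 46, 58, 61, 53]
extract-min → returns 38:
  remove root 38; move last element 53 to root → [53, 46, 58, 61]
  53 vs smaller child 46 at index 1, swap → [46, 53, 58, 61]
insert 23:
  append 23 at index 4 → [46, 53, 58, 61, 23]
  23 < parent 53 at index 1, swap → [46, 23, 58, 61, 53]
  23 < parent 46 at index 0, swap → [23, 46, 58, 61, 53]
insert 20:
  append 20 at index 5 → [23, 46, 58, 61, 53, 20]
  20 < parent 58 at index 2, swap → [23, 46, 20, 61, 53, 58]
  20 < parent 23 at index 0, swap → [20, 46, 23, 61, 53, 58]
insert 45:
  append 45 at index 6 → [20, 46, 23, 61, 53, 58, 45] (no swap needed)

[20, 46, 23, 61, 53, 58, 45]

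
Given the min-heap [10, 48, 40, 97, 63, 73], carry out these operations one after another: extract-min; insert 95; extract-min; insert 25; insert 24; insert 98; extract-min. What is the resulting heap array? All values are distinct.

[25, 63, 48, 97, 95, 73, 98]

extract-min → returns 10:
  remove root 10; move last element 73 to root → [73, 48, 40, 97, 63]
  73 vs smaller child 40 at index 2, swap → [40, 48, 73, 97, 63]
insert 95:
  append 95 at index 5 → [40, 48, 73, 97, 63, 95] (no swap needed)
extract-min → returns 40:
  remove root 40; move last element 95 to root → [95, 48, 73, 97, 63]
  95 vs smaller child 48 at index 1, swap → [48, 95, 73, 97, 63]
  95 vs smaller child 63 at index 4, swap → [48, 63, 73, 97, 95]
insert 25:
  append 25 at index 5 → [48, 63, 73, 97, 95, 25]
  25 < parent 73 at index 2, swap → [48, 63, 25, 97, 95, 73]
  25 < parent 48 at index 0, swap → [25, 63, 48, 97, 95, 73]
insert 24:
  append 24 at index 6 → [25, 63, 48, 97, 95, 73, 24]
  24 < parent 48 at index 2, swap → [25, 63, 24, 97, 95, 73, 48]
  24 < parent 25 at index 0, swap → [24, 63, 25, 97, 95, 73, 48]
insert 98:
  append 98 at index 7 → [24, 63, 25, 97, 95, 73, 48, 98] (no swap needed)
extract-min → returns 24:
  remove root 24; move last element 98 to root → [98, 63, 25, 97, 95, 73, 48]
  98 vs smaller child 25 at index 2, swap → [25, 63, 98, 97, 95, 73, 48]
  98 vs smaller child 48 at index 6, swap → [25, 63, 48, 97, 95, 73, 98]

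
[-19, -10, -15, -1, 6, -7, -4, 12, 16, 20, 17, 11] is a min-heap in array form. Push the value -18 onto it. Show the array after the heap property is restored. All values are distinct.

[-19, -10, -18, -1, 6, -15, -4, 12, 16, 20, 17, 11, -7]

append -18 at index 12 → [-19, -10, -15, -1, 6, -7, -4, 12, 16, 20, 17, 11, -18]
-18 < parent -7 at index 5, swap → [-19, -10, -15, -1, 6, -18, -4, 12, 16, 20, 17, 11, -7]
-18 < parent -15 at index 2, swap → [-19, -10, -18, -1, 6, -15, -4, 12, 16, 20, 17, 11, -7]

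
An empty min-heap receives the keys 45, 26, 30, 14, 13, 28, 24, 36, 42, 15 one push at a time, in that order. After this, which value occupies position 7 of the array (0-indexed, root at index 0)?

45

Insert 45:
  append 45 at index 0 → [45] (no swap needed)
Insert 26:
  append 26 at index 1 → [45, 26]
  26 < parent 45 at index 0, swap → [26, 45]
Insert 30:
  append 30 at index 2 → [26, 45, 30] (no swap needed)
Insert 14:
  append 14 at index 3 → [26, 45, 30, 14]
  14 < parent 45 at index 1, swap → [26, 14, 30, 45]
  14 < parent 26 at index 0, swap → [14, 26, 30, 45]
Insert 13:
  append 13 at index 4 → [14, 26, 30, 45, 13]
  13 < parent 26 at index 1, swap → [14, 13, 30, 45, 26]
  13 < parent 14 at index 0, swap → [13, 14, 30, 45, 26]
Insert 28:
  append 28 at index 5 → [13, 14, 30, 45, 26, 28]
  28 < parent 30 at index 2, swap → [13, 14, 28, 45, 26, 30]
Insert 24:
  append 24 at index 6 → [13, 14, 28, 45, 26, 30, 24]
  24 < parent 28 at index 2, swap → [13, 14, 24, 45, 26, 30, 28]
Insert 36:
  append 36 at index 7 → [13, 14, 24, 45, 26, 30, 28, 36]
  36 < parent 45 at index 3, swap → [13, 14, 24, 36, 26, 30, 28, 45]
Insert 42:
  append 42 at index 8 → [13, 14, 24, 36, 26, 30, 28, 45, 42] (no swap needed)
Insert 15:
  append 15 at index 9 → [13, 14, 24, 36, 26, 30, 28, 45, 42, 15]
  15 < parent 26 at index 4, swap → [13, 14, 24, 36, 15, 30, 28, 45, 42, 26]
resulting array: [13, 14, 24, 36, 15, 30, 28, 45, 42, 26]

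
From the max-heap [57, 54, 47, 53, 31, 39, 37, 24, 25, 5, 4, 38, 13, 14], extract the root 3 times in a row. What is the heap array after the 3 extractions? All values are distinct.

[47, 31, 39, 25, 13, 38, 37, 24, 14, 5, 4]

extract-max #1 returns 57:
  remove root 57; move last element 14 to root → [14, 54, 47, 53, 31, 39, 37, 24, 25, 5, 4, 38, 13]
  14 vs larger child 54 at index 1, swap → [54, 14, 47, 53, 31, 39, 37, 24, 25, 5, 4, 38, 13]
  14 vs larger child 53 at index 3, swap → [54, 53, 47, 14, 31, 39, 37, 24, 25, 5, 4, 38, 13]
  14 vs larger child 25 at index 8, swap → [54, 53, 47, 25, 31, 39, 37, 24, 14, 5, 4, 38, 13]
extract-max #2 returns 54:
  remove root 54; move last element 13 to root → [13, 53, 47, 25, 31, 39, 37, 24, 14, 5, 4, 38]
  13 vs larger child 53 at index 1, swap → [53, 13, 47, 25, 31, 39, 37, 24, 14, 5, 4, 38]
  13 vs larger child 31 at index 4, swap → [53, 31, 47, 25, 13, 39, 37, 24, 14, 5, 4, 38]
extract-max #3 returns 53:
  remove root 53; move last element 38 to root → [38, 31, 47, 25, 13, 39, 37, 24, 14, 5, 4]
  38 vs larger child 47 at index 2, swap → [47, 31, 38, 25, 13, 39, 37, 24, 14, 5, 4]
  38 vs larger child 39 at index 5, swap → [47, 31, 39, 25, 13, 38, 37, 24, 14, 5, 4]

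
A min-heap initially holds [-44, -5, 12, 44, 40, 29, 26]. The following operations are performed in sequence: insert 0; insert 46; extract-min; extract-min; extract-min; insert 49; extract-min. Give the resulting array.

[26, 40, 29, 44, 46, 49]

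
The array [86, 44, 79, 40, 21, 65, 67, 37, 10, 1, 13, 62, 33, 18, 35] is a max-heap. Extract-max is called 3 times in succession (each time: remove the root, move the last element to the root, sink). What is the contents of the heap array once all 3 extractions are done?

[65, 44, 62, 40, 21, 33, 35, 37, 10, 1, 13, 18]

extract-max #1 returns 86:
  remove root 86; move last element 35 to root → [35, 44, 79, 40, 21, 65, 67, 37, 10, 1, 13, 62, 33, 18]
  35 vs larger child 79 at index 2, swap → [79, 44, 35, 40, 21, 65, 67, 37, 10, 1, 13, 62, 33, 18]
  35 vs larger child 67 at index 6, swap → [79, 44, 67, 40, 21, 65, 35, 37, 10, 1, 13, 62, 33, 18]
extract-max #2 returns 79:
  remove root 79; move last element 18 to root → [18, 44, 67, 40, 21, 65, 35, 37, 10, 1, 13, 62, 33]
  18 vs larger child 67 at index 2, swap → [67, 44, 18, 40, 21, 65, 35, 37, 10, 1, 13, 62, 33]
  18 vs larger child 65 at index 5, swap → [67, 44, 65, 40, 21, 18, 35, 37, 10, 1, 13, 62, 33]
  18 vs larger child 62 at index 11, swap → [67, 44, 65, 40, 21, 62, 35, 37, 10, 1, 13, 18, 33]
extract-max #3 returns 67:
  remove root 67; move last element 33 to root → [33, 44, 65, 40, 21, 62, 35, 37, 10, 1, 13, 18]
  33 vs larger child 65 at index 2, swap → [65, 44, 33, 40, 21, 62, 35, 37, 10, 1, 13, 18]
  33 vs larger child 62 at index 5, swap → [65, 44, 62, 40, 21, 33, 35, 37, 10, 1, 13, 18]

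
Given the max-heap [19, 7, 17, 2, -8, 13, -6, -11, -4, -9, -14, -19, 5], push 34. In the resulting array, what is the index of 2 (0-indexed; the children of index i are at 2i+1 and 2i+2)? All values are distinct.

3

append 34 at index 13 → [19, 7, 17, 2, -8, 13, -6, -11, -4, -9, -14, -19, 5, 34]
34 > parent -6 at index 6, swap → [19, 7, 17, 2, -8, 13, 34, -11, -4, -9, -14, -19, 5, -6]
34 > parent 17 at index 2, swap → [19, 7, 34, 2, -8, 13, 17, -11, -4, -9, -14, -19, 5, -6]
34 > parent 19 at index 0, swap → [34, 7, 19, 2, -8, 13, 17, -11, -4, -9, -14, -19, 5, -6]
resulting array: [34, 7, 19, 2, -8, 13, 17, -11, -4, -9, -14, -19, 5, -6]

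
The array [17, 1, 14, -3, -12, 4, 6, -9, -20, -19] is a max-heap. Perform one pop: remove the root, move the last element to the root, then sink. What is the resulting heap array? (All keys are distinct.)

remove root 17; move last element -19 to root → [-19, 1, 14, -3, -12, 4, 6, -9, -20]
-19 vs larger child 14 at index 2, swap → [14, 1, -19, -3, -12, 4, 6, -9, -20]
-19 vs larger child 6 at index 6, swap → [14, 1, 6, -3, -12, 4, -19, -9, -20]

[14, 1, 6, -3, -12, 4, -19, -9, -20]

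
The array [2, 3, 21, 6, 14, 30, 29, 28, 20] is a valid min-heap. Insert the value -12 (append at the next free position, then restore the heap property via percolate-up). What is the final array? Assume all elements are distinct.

append -12 at index 9 → [2, 3, 21, 6, 14, 30, 29, 28, 20, -12]
-12 < parent 14 at index 4, swap → [2, 3, 21, 6, -12, 30, 29, 28, 20, 14]
-12 < parent 3 at index 1, swap → [2, -12, 21, 6, 3, 30, 29, 28, 20, 14]
-12 < parent 2 at index 0, swap → [-12, 2, 21, 6, 3, 30, 29, 28, 20, 14]

[-12, 2, 21, 6, 3, 30, 29, 28, 20, 14]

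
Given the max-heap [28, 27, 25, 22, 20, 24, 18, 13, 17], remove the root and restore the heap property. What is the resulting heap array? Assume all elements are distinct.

remove root 28; move last element 17 to root → [17, 27, 25, 22, 20, 24, 18, 13]
17 vs larger child 27 at index 1, swap → [27, 17, 25, 22, 20, 24, 18, 13]
17 vs larger child 22 at index 3, swap → [27, 22, 25, 17, 20, 24, 18, 13]

[27, 22, 25, 17, 20, 24, 18, 13]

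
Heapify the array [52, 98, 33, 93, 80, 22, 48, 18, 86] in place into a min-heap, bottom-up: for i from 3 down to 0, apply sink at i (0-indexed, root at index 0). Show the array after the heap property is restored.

[18, 52, 22, 86, 80, 33, 48, 93, 98]

sift down from index 3:
  93 vs smaller child 18 at index 7, swap → [52, 98, 33, 18, 80, 22, 48, 93, 86]
sift down from index 2:
  33 vs smaller child 22 at index 5, swap → [52, 98, 22, 18, 80, 33, 48, 93, 86]
sift down from index 1:
  98 vs smaller child 18 at index 3, swap → [52, 18, 22, 98, 80, 33, 48, 93, 86]
  98 vs smaller child 86 at index 8, swap → [52, 18, 22, 86, 80, 33, 48, 93, 98]
sift down from index 0:
  52 vs smaller child 18 at index 1, swap → [18, 52, 22, 86, 80, 33, 48, 93, 98]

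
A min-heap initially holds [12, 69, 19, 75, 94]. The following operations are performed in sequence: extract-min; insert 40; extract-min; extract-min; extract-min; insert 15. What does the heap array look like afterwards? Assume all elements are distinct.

[15, 94, 75]

extract-min → returns 12:
  remove root 12; move last element 94 to root → [94, 69, 19, 75]
  94 vs smaller child 19 at index 2, swap → [19, 69, 94, 75]
insert 40:
  append 40 at index 4 → [19, 69, 94, 75, 40]
  40 < parent 69 at index 1, swap → [19, 40, 94, 75, 69]
extract-min → returns 19:
  remove root 19; move last element 69 to root → [69, 40, 94, 75]
  69 vs smaller child 40 at index 1, swap → [40, 69, 94, 75]
extract-min → returns 40:
  remove root 40; move last element 75 to root → [75, 69, 94]
  75 vs smaller child 69 at index 1, swap → [69, 75, 94]
extract-min → returns 69:
  remove root 69; move last element 94 to root → [94, 75]
  94 vs only child 75 at index 1, swap → [75, 94]
insert 15:
  append 15 at index 2 → [75, 94, 15]
  15 < parent 75 at index 0, swap → [15, 94, 75]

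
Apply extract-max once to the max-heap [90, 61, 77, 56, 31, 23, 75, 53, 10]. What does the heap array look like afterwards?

remove root 90; move last element 10 to root → [10, 61, 77, 56, 31, 23, 75, 53]
10 vs larger child 77 at index 2, swap → [77, 61, 10, 56, 31, 23, 75, 53]
10 vs larger child 75 at index 6, swap → [77, 61, 75, 56, 31, 23, 10, 53]

[77, 61, 75, 56, 31, 23, 10, 53]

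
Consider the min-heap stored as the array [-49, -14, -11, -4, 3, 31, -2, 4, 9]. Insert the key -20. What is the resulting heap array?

append -20 at index 9 → [-49, -14, -11, -4, 3, 31, -2, 4, 9, -20]
-20 < parent 3 at index 4, swap → [-49, -14, -11, -4, -20, 31, -2, 4, 9, 3]
-20 < parent -14 at index 1, swap → [-49, -20, -11, -4, -14, 31, -2, 4, 9, 3]

[-49, -20, -11, -4, -14, 31, -2, 4, 9, 3]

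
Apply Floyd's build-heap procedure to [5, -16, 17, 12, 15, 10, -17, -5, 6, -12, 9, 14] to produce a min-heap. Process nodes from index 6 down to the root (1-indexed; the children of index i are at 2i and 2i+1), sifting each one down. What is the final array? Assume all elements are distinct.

[-17, -16, 5, -5, -12, 10, 17, 12, 6, 15, 9, 14]

sift down from index 6: already satisfies heap property
sift down from index 5:
  15 vs smaller child -12 at index 10, swap → [5, -16, 17, 12, -12, 10, -17, -5, 6, 15, 9, 14]
sift down from index 4:
  12 vs smaller child -5 at index 8, swap → [5, -16, 17, -5, -12, 10, -17, 12, 6, 15, 9, 14]
sift down from index 3:
  17 vs smaller child -17 at index 7, swap → [5, -16, -17, -5, -12, 10, 17, 12, 6, 15, 9, 14]
sift down from index 2: already satisfies heap property
sift down from index 1:
  5 vs smaller child -17 at index 3, swap → [-17, -16, 5, -5, -12, 10, 17, 12, 6, 15, 9, 14]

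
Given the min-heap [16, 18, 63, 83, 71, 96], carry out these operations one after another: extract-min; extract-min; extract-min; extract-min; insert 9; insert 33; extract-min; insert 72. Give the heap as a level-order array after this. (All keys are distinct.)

extract-min → returns 16:
  remove root 16; move last element 96 to root → [96, 18, 63, 83, 71]
  96 vs smaller child 18 at index 1, swap → [18, 96, 63, 83, 71]
  96 vs smaller child 71 at index 4, swap → [18, 71, 63, 83, 96]
extract-min → returns 18:
  remove root 18; move last element 96 to root → [96, 71, 63, 83]
  96 vs smaller child 63 at index 2, swap → [63, 71, 96, 83]
extract-min → returns 63:
  remove root 63; move last element 83 to root → [83, 71, 96]
  83 vs smaller child 71 at index 1, swap → [71, 83, 96]
extract-min → returns 71:
  remove root 71; move last element 96 to root → [96, 83]
  96 vs only child 83 at index 1, swap → [83, 96]
insert 9:
  append 9 at index 2 → [83, 96, 9]
  9 < parent 83 at index 0, swap → [9, 96, 83]
insert 33:
  append 33 at index 3 → [9, 96, 83, 33]
  33 < parent 96 at index 1, swap → [9, 33, 83, 96]
extract-min → returns 9:
  remove root 9; move last element 96 to root → [96, 33, 83]
  96 vs smaller child 33 at index 1, swap → [33, 96, 83]
insert 72:
  append 72 at index 3 → [33, 96, 83, 72]
  72 < parent 96 at index 1, swap → [33, 72, 83, 96]

[33, 72, 83, 96]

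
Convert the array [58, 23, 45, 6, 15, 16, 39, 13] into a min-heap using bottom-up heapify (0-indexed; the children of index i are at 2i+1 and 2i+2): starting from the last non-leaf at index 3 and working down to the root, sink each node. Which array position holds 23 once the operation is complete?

sift down from index 3: already satisfies heap property
sift down from index 2:
  45 vs smaller child 16 at index 5, swap → [58, 23, 16, 6, 15, 45, 39, 13]
sift down from index 1:
  23 vs smaller child 6 at index 3, swap → [58, 6, 16, 23, 15, 45, 39, 13]
  23 vs only child 13 at index 7, swap → [58, 6, 16, 13, 15, 45, 39, 23]
sift down from index 0:
  58 vs smaller child 6 at index 1, swap → [6, 58, 16, 13, 15, 45, 39, 23]
  58 vs smaller child 13 at index 3, swap → [6, 13, 16, 58, 15, 45, 39, 23]
  58 vs only child 23 at index 7, swap → [6, 13, 16, 23, 15, 45, 39, 58]
resulting array: [6, 13, 16, 23, 15, 45, 39, 58]

3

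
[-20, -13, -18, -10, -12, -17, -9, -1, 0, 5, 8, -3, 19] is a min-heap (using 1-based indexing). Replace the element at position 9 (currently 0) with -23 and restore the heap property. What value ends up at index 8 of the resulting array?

-1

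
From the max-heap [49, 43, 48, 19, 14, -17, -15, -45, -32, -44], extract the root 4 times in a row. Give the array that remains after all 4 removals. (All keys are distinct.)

extract-max #1 returns 49:
  remove root 49; move last element -44 to root → [-44, 43, 48, 19, 14, -17, -15, -45, -32]
  -44 vs larger child 48 at index 2, swap → [48, 43, -44, 19, 14, -17, -15, -45, -32]
  -44 vs larger child -15 at index 6, swap → [48, 43, -15, 19, 14, -17, -44, -45, -32]
extract-max #2 returns 48:
  remove root 48; move last element -32 to root → [-32, 43, -15, 19, 14, -17, -44, -45]
  -32 vs larger child 43 at index 1, swap → [43, -32, -15, 19, 14, -17, -44, -45]
  -32 vs larger child 19 at index 3, swap → [43, 19, -15, -32, 14, -17, -44, -45]
extract-max #3 returns 43:
  remove root 43; move last element -45 to root → [-45, 19, -15, -32, 14, -17, -44]
  -45 vs larger child 19 at index 1, swap → [19, -45, -15, -32, 14, -17, -44]
  -45 vs larger child 14 at index 4, swap → [19, 14, -15, -32, -45, -17, -44]
extract-max #4 returns 19:
  remove root 19; move last element -44 to root → [-44, 14, -15, -32, -45, -17]
  -44 vs larger child 14 at index 1, swap → [14, -44, -15, -32, -45, -17]
  -44 vs larger child -32 at index 3, swap → [14, -32, -15, -44, -45, -17]

[14, -32, -15, -44, -45, -17]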